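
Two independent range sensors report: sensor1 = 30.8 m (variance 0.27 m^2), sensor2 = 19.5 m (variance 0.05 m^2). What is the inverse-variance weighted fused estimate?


w1 = (1/var1) / (1/var1 + 1/var2)
   = 3.7037 / (3.7037 + 20.0) = 0.1562
w2 = 1 - w1 = 0.8438
fused = w1*s1 + w2*s2 = 4.8125 + 16.4531
= 21.2656 m


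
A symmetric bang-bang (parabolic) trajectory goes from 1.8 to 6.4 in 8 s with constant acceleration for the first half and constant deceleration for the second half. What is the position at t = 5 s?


Symmetric rest-to-rest: each phase covers (pf-p0)/2 in time T/2. 0.5*a*(T/2)^2 = (pf-p0)/2 => a = 4*(pf-p0)/T^2
a = 4*(6.4-1.8)/8^2 = 0.2875
t = 5 is in the deceleration phase (t > T/2).
p = pf - 0.5*a*(T-t)^2 = 6.4 - 0.5*0.2875*3^2
= 5.1063


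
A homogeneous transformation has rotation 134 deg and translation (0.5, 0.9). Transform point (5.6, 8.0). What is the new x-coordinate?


x' = cos(theta)*px - sin(theta)*py + tx
= -0.6947*5.6 - 0.7193*8.0 + 0.5
= -9.1448


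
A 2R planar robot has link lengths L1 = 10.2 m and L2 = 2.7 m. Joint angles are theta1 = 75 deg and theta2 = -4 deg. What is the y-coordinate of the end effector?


Convert angles to radians: theta1 = 1.309, theta2 = -0.0698
y = L1*sin(theta1) + L2*sin(theta1+theta2)
y = 9.8524 + 2.5529
y = 12.4053


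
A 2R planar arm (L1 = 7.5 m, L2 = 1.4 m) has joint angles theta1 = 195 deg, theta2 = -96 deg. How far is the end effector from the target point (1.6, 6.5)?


End effector via forward kinematics:
x = L1*cos(t1) + L2*cos(t1+t2) = -7.4635
y = L1*sin(t1) + L2*sin(t1+t2) = -0.5584
Distance to target:
d = sqrt((1.6 - -7.4635)^2 + (6.5 - -0.5584)^2)
= sqrt(82.1462 + 49.8207)
= 11.4877 m


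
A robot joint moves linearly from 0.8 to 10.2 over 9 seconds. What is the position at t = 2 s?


s = t/T = 2/9 = 0.2222
p(t) = p0 + (pf-p0)*s
= 0.8 + (10.2 - 0.8) * 0.2222
= 2.8889


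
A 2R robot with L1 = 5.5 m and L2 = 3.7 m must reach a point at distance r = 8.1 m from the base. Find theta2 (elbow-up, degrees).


cos(theta2) = (r^2 - L1^2 - L2^2) / (2*L1*L2)
cos(theta2) = (65.61 - 30.25 - 13.69) / 40.7
cos(theta2) = 0.532432
theta2 = 57.83 degrees


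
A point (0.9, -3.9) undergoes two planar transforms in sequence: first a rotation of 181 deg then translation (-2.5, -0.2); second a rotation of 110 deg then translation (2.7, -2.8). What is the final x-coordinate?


After transform 1:
x1 = cos(181)*0.9 - sin(181)*-3.9 + -2.5 = -3.4679
y1 = sin(181)*0.9 + cos(181)*-3.9 + -0.2 = 3.6837
After transform 2:
x2 = cos(110)*-3.4679 - sin(110)*3.6837 + 2.7
= 0.4246


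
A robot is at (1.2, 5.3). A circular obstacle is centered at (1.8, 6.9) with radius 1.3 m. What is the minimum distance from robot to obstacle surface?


center_dist = sqrt((1.2-1.8)^2 + (5.3-6.9)^2)
= sqrt(0.36 + 2.56)
= 1.7088
min_dist = center_dist - radius = 1.7088 - 1.3 = 0.4088 m


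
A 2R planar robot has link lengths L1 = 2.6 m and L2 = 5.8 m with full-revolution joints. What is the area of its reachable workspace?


r_max = L1 + L2 = 8.4 m
r_min = |L1 - L2| = 3.2 m
Area = pi*(r_max^2 - r_min^2)
= pi*(70.56 - 10.24)
= pi * 60.32
= 189.5009 m^2


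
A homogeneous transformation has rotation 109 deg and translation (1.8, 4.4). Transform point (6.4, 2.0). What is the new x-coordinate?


x' = cos(theta)*px - sin(theta)*py + tx
= -0.3256*6.4 - 0.9455*2.0 + 1.8
= -2.1747


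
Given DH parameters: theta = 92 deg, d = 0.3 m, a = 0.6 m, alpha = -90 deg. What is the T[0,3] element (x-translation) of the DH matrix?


T[0,3] = a * cos(theta)
= 0.6 * cos(92 deg)
= 0.6 * -0.0349
= -0.0209


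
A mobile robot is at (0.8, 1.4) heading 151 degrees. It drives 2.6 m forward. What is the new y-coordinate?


y_new = y0 + d*sin(theta)
= 1.4 + 2.6*sin(151)
= 1.4 + 1.2605
= 2.6605


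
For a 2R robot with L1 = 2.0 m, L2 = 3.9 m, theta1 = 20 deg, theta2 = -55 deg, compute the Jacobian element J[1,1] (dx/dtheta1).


J[1,1] = -L1*sin(t1) - L2*sin(t1+t2)
= -2.0*sin(20) - 3.9*sin(-35)
= 1.5529


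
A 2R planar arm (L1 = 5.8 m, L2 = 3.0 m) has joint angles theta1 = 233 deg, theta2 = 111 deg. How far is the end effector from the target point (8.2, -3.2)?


End effector via forward kinematics:
x = L1*cos(t1) + L2*cos(t1+t2) = -0.6067
y = L1*sin(t1) + L2*sin(t1+t2) = -5.459
Distance to target:
d = sqrt((8.2 - -0.6067)^2 + (-3.2 - -5.459)^2)
= sqrt(77.5587 + 5.1031)
= 9.0919 m


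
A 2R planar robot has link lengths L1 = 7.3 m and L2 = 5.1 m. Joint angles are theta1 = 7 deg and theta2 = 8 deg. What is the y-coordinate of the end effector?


Convert angles to radians: theta1 = 0.1222, theta2 = 0.1396
y = L1*sin(theta1) + L2*sin(theta1+theta2)
y = 0.8896 + 1.32
y = 2.2096


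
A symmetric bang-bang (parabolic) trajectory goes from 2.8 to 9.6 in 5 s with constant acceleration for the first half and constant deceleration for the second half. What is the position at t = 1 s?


Symmetric rest-to-rest: each phase covers (pf-p0)/2 in time T/2. 0.5*a*(T/2)^2 = (pf-p0)/2 => a = 4*(pf-p0)/T^2
a = 4*(9.6-2.8)/5^2 = 1.088
t = 1 is in the acceleration phase (t <= T/2).
p = p0 + 0.5*a*t^2 = 2.8 + 0.5*1.088*1^2
= 3.344


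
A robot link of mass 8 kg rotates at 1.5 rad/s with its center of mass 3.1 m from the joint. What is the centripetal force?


F = m * omega^2 * r
= 8 * 1.5^2 * 3.1
= 8 * 2.25 * 3.1
= 55.8 N


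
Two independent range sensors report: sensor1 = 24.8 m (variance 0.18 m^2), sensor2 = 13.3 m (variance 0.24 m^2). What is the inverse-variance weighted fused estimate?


w1 = (1/var1) / (1/var1 + 1/var2)
   = 5.5556 / (5.5556 + 4.1667) = 0.5714
w2 = 1 - w1 = 0.4286
fused = w1*s1 + w2*s2 = 14.1714 + 5.7
= 19.8714 m


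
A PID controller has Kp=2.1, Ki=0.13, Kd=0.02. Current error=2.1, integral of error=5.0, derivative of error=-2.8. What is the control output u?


u = Kp*e + Ki*int(e) + Kd*de/dt
= 2.1*2.1 + 0.13*5.0 + 0.02*(-2.8)
= 4.41 + 0.65 + -0.056
= 5.004


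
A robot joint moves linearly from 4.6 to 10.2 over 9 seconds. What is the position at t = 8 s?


s = t/T = 8/9 = 0.8889
p(t) = p0 + (pf-p0)*s
= 4.6 + (10.2 - 4.6) * 0.8889
= 9.5778


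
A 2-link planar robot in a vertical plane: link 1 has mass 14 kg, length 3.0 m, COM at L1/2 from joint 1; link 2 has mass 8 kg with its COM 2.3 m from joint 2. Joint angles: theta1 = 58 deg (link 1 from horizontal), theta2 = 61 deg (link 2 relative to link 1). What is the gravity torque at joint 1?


Horizontal distance from joint 1 to link-1 COM:
  x_c1 = (L1/2)*cos(t1) = 1.5 * 0.5299 = 0.7949 m
Horizontal distance from joint 1 to link-2 COM:
  x_c2 = L1*cos(t1) + Lc2*cos(t1+t2)
       = 3.0*0.5299 + 2.3*-0.4848 = 0.4747 m
tau1 = m1*g*x_c1 + m2*g*x_c2
     = 14*9.81*0.7949 + 8*9.81*0.4747
     = 109.1687 + 37.2541
     = 146.4228 Nm


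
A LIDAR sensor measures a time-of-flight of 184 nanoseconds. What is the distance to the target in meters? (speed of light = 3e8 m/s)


tof = 184 ns = 1.84e-07 s
dist = c * tof / 2
= 3e8 * 1.84e-07 / 2
= 27.6 m


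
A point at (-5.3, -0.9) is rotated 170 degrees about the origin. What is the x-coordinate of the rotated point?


x' = x*cos(theta) - y*sin(theta)
cos(170 deg) = -0.9848, sin(170 deg) = 0.1736
x' = -5.3 * -0.9848 - -0.9 * 0.1736
= 5.2195 - -0.1563
= 5.3758


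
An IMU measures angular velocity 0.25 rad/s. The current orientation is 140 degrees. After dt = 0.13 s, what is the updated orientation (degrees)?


delta_theta = w * dt = 0.25 * 0.13 = 0.0325 rad
= 1.8621 deg
theta_new = 140 + 1.8621 = 141.8621 deg


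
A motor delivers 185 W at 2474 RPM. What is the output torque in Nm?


omega = 2474 * 2*pi/60 = 259.0767 rad/s
tau = P / omega = 185 / 259.0767
= 0.7141 Nm


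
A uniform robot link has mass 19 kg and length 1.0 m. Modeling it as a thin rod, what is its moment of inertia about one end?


I = (1/3) * m * L^2
= (1/3) * 19 * 1.0^2
= 0.333333 * 19 * 1.0
= 6.3333 kg*m^2


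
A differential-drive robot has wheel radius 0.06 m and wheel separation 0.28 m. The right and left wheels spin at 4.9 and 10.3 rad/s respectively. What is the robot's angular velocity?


vR = r*wR = 0.06*4.9 = 0.294 m/s
vL = r*wL = 0.06*10.3 = 0.618 m/s
v = (vR+vL)/2 = 0.456 m/s
omega = (vR-vL)/L = -1.1571 rad/s
angular velocity = -1.1571 rad/s


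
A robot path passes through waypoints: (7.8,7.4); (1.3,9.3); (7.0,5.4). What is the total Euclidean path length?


Segment lengths:
  seg1 = sqrt((-6.5)^2 + (1.9)^2) = 6.772
  seg2 = sqrt((5.7)^2 + (-3.9)^2) = 6.9065
Total = 13.6785


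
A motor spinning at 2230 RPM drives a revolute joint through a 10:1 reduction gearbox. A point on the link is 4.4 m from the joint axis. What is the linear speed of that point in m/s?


omega_motor = 2230 * 2*pi/60 = 233.5251 rad/s
omega_joint = omega_motor / 10 = 23.3525 rad/s
v = omega_joint * r = 23.3525 * 4.4
= 102.751 m/s


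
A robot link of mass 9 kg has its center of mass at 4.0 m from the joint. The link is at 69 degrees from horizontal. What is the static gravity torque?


tau = m*g*L*cos(angle)
= 9 * 9.81 * 4.0 * cos(69 deg)
= 9 * 9.81 * 4.0 * 0.3584
= 126.5612 Nm


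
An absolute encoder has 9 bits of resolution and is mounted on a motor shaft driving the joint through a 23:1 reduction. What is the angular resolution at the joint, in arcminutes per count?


counts = 2^9 = 512
effective counts at joint = 512 * 23 = 11776
resolution = 360*60 / 11776
= 1.8342 arcmin/count


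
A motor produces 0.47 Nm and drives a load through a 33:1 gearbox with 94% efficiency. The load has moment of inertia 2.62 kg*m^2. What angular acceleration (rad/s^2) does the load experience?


tau_out = tau_motor * N * eta
= 0.47 * 33 * 0.94 = 14.5794 Nm
alpha = tau_out / I = 14.5794 / 2.62
= 5.5647 rad/s^2


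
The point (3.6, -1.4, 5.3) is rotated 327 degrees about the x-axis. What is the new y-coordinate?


Rotation about x-axis: y' = y*cos(theta) - z*sin(theta)
= -1.4 * 0.8387 - 5.3 * -0.5446
= 1.7124


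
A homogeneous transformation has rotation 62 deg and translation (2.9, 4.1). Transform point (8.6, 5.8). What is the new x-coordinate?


x' = cos(theta)*px - sin(theta)*py + tx
= 0.4695*8.6 - 0.8829*5.8 + 2.9
= 1.8164


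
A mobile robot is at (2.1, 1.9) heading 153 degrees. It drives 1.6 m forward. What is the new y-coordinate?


y_new = y0 + d*sin(theta)
= 1.9 + 1.6*sin(153)
= 1.9 + 0.7264
= 2.6264


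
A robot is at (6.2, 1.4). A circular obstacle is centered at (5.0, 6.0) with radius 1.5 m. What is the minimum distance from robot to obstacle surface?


center_dist = sqrt((6.2-5.0)^2 + (1.4-6.0)^2)
= sqrt(1.44 + 21.16)
= 4.7539
min_dist = center_dist - radius = 4.7539 - 1.5 = 3.2539 m


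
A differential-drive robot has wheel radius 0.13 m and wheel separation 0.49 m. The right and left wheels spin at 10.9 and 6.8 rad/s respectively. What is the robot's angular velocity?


vR = r*wR = 0.13*10.9 = 1.417 m/s
vL = r*wL = 0.13*6.8 = 0.884 m/s
v = (vR+vL)/2 = 1.1505 m/s
omega = (vR-vL)/L = 1.0878 rad/s
angular velocity = 1.0878 rad/s


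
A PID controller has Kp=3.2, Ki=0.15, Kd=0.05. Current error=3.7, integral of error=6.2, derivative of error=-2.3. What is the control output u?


u = Kp*e + Ki*int(e) + Kd*de/dt
= 3.2*3.7 + 0.15*6.2 + 0.05*(-2.3)
= 11.84 + 0.93 + -0.115
= 12.655


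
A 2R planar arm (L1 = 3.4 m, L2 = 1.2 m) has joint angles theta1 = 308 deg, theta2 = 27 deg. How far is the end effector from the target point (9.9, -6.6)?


End effector via forward kinematics:
x = L1*cos(t1) + L2*cos(t1+t2) = 3.1808
y = L1*sin(t1) + L2*sin(t1+t2) = -3.1864
Distance to target:
d = sqrt((9.9 - 3.1808)^2 + (-6.6 - -3.1864)^2)
= sqrt(45.1474 + 11.6528)
= 7.5366 m


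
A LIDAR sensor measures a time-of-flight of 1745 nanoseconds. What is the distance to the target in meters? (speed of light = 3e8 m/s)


tof = 1745 ns = 1.745e-06 s
dist = c * tof / 2
= 3e8 * 1.745e-06 / 2
= 261.75 m


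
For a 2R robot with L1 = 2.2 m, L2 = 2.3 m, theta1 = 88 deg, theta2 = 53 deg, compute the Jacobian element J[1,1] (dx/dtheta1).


J[1,1] = -L1*sin(t1) - L2*sin(t1+t2)
= -2.2*sin(88) - 2.3*sin(141)
= -3.6461


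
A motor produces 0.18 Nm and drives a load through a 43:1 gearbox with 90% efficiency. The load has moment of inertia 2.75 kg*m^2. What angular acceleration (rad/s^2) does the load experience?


tau_out = tau_motor * N * eta
= 0.18 * 43 * 0.9 = 6.966 Nm
alpha = tau_out / I = 6.966 / 2.75
= 2.5331 rad/s^2


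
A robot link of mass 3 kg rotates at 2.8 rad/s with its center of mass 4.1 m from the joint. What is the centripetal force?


F = m * omega^2 * r
= 3 * 2.8^2 * 4.1
= 3 * 7.84 * 4.1
= 96.432 N


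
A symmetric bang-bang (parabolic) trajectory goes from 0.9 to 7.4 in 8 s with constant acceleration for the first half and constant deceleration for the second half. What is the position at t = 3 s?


Symmetric rest-to-rest: each phase covers (pf-p0)/2 in time T/2. 0.5*a*(T/2)^2 = (pf-p0)/2 => a = 4*(pf-p0)/T^2
a = 4*(7.4-0.9)/8^2 = 0.4062
t = 3 is in the acceleration phase (t <= T/2).
p = p0 + 0.5*a*t^2 = 0.9 + 0.5*0.4062*3^2
= 2.7281


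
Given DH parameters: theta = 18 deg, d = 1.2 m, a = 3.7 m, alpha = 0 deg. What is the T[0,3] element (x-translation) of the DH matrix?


T[0,3] = a * cos(theta)
= 3.7 * cos(18 deg)
= 3.7 * 0.9511
= 3.5189


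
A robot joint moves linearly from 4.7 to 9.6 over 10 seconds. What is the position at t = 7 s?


s = t/T = 7/10 = 0.7
p(t) = p0 + (pf-p0)*s
= 4.7 + (9.6 - 4.7) * 0.7
= 8.13


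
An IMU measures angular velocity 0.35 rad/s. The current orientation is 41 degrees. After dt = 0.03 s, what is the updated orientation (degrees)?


delta_theta = w * dt = 0.35 * 0.03 = 0.0105 rad
= 0.6016 deg
theta_new = 41 + 0.6016 = 41.6016 deg


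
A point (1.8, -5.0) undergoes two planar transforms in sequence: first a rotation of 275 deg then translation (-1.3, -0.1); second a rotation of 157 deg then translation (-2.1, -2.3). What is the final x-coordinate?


After transform 1:
x1 = cos(275)*1.8 - sin(275)*-5.0 + -1.3 = -6.1241
y1 = sin(275)*1.8 + cos(275)*-5.0 + -0.1 = -2.3289
After transform 2:
x2 = cos(157)*-6.1241 - sin(157)*-2.3289 + -2.1
= 4.4472


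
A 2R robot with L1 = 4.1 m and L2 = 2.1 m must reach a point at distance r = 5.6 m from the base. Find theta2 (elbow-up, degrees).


cos(theta2) = (r^2 - L1^2 - L2^2) / (2*L1*L2)
cos(theta2) = (31.36 - 16.81 - 4.41) / 17.22
cos(theta2) = 0.58885
theta2 = 53.9245 degrees


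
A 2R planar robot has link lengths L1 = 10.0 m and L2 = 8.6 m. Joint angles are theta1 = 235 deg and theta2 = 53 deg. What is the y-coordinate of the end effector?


Convert angles to radians: theta1 = 4.1015, theta2 = 0.925
y = L1*sin(theta1) + L2*sin(theta1+theta2)
y = -8.1915 + -8.1791
y = -16.3706


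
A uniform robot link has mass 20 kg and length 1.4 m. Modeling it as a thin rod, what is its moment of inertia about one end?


I = (1/3) * m * L^2
= (1/3) * 20 * 1.4^2
= 0.333333 * 20 * 1.96
= 13.0667 kg*m^2


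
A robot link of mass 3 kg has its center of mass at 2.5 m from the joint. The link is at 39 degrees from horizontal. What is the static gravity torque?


tau = m*g*L*cos(angle)
= 3 * 9.81 * 2.5 * cos(39 deg)
= 3 * 9.81 * 2.5 * 0.7771
= 57.1785 Nm


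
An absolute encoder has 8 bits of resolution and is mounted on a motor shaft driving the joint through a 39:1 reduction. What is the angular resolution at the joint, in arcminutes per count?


counts = 2^8 = 256
effective counts at joint = 256 * 39 = 9984
resolution = 360*60 / 9984
= 2.1635 arcmin/count


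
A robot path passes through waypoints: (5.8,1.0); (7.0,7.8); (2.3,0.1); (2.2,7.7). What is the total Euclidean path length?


Segment lengths:
  seg1 = sqrt((1.2)^2 + (6.8)^2) = 6.9051
  seg2 = sqrt((-4.7)^2 + (-7.7)^2) = 9.0211
  seg3 = sqrt((-0.1)^2 + (7.6)^2) = 7.6007
Total = 23.5268


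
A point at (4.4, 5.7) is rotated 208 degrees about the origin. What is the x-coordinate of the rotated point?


x' = x*cos(theta) - y*sin(theta)
cos(208 deg) = -0.8829, sin(208 deg) = -0.4695
x' = 4.4 * -0.8829 - 5.7 * -0.4695
= -3.885 - -2.676
= -1.209


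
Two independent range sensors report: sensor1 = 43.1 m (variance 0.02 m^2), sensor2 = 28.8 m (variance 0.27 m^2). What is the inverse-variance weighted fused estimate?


w1 = (1/var1) / (1/var1 + 1/var2)
   = 50.0 / (50.0 + 3.7037) = 0.931
w2 = 1 - w1 = 0.069
fused = w1*s1 + w2*s2 = 40.1276 + 1.9862
= 42.1138 m


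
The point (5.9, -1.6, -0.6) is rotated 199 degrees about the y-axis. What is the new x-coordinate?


Rotation about y-axis: x' = x*cos(theta) + z*sin(theta)
= 5.9 * -0.9455 + -0.6 * -0.3256
= -5.3832


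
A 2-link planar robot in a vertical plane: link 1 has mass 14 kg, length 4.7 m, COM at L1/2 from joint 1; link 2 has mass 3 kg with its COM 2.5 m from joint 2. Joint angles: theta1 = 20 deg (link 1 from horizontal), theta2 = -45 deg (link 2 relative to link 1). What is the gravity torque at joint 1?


Horizontal distance from joint 1 to link-1 COM:
  x_c1 = (L1/2)*cos(t1) = 2.35 * 0.9397 = 2.2083 m
Horizontal distance from joint 1 to link-2 COM:
  x_c2 = L1*cos(t1) + Lc2*cos(t1+t2)
       = 4.7*0.9397 + 2.5*0.9063 = 6.6823 m
tau1 = m1*g*x_c1 + m2*g*x_c2
     = 14*9.81*2.2083 + 3*9.81*6.6823
     = 303.2849 + 196.6608
     = 499.9457 Nm


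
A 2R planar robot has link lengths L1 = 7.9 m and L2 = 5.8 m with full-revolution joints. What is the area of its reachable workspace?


r_max = L1 + L2 = 13.7 m
r_min = |L1 - L2| = 2.1 m
Area = pi*(r_max^2 - r_min^2)
= pi*(187.69 - 4.41)
= pi * 183.28
= 575.7911 m^2


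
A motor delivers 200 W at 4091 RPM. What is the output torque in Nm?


omega = 4091 * 2*pi/60 = 428.4085 rad/s
tau = P / omega = 200 / 428.4085
= 0.4668 Nm


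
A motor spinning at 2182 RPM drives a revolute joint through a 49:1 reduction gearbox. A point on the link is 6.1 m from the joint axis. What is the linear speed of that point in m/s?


omega_motor = 2182 * 2*pi/60 = 228.4985 rad/s
omega_joint = omega_motor / 49 = 4.6632 rad/s
v = omega_joint * r = 4.6632 * 6.1
= 28.4457 m/s


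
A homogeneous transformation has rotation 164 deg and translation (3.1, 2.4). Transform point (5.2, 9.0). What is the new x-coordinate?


x' = cos(theta)*px - sin(theta)*py + tx
= -0.9613*5.2 - 0.2756*9.0 + 3.1
= -4.3793


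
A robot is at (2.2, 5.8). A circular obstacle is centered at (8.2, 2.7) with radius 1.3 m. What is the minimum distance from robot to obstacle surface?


center_dist = sqrt((2.2-8.2)^2 + (5.8-2.7)^2)
= sqrt(36.0 + 9.61)
= 6.7535
min_dist = center_dist - radius = 6.7535 - 1.3 = 5.4535 m


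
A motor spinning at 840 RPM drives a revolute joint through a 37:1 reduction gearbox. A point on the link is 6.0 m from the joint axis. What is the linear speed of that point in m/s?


omega_motor = 840 * 2*pi/60 = 87.9646 rad/s
omega_joint = omega_motor / 37 = 2.3774 rad/s
v = omega_joint * r = 2.3774 * 6.0
= 14.2645 m/s


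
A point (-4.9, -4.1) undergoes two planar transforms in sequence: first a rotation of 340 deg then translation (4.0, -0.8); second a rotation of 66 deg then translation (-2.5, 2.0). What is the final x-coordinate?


After transform 1:
x1 = cos(340)*-4.9 - sin(340)*-4.1 + 4.0 = -2.0068
y1 = sin(340)*-4.9 + cos(340)*-4.1 + -0.8 = -2.9768
After transform 2:
x2 = cos(66)*-2.0068 - sin(66)*-2.9768 + -2.5
= -0.5967


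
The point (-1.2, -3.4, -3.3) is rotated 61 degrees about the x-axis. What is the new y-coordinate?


Rotation about x-axis: y' = y*cos(theta) - z*sin(theta)
= -3.4 * 0.4848 - -3.3 * 0.8746
= 1.2379


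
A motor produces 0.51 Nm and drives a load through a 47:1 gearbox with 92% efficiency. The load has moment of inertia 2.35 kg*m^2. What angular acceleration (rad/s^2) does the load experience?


tau_out = tau_motor * N * eta
= 0.51 * 47 * 0.92 = 22.0524 Nm
alpha = tau_out / I = 22.0524 / 2.35
= 9.384 rad/s^2


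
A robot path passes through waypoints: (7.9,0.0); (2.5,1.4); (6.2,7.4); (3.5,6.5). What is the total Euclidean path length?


Segment lengths:
  seg1 = sqrt((-5.4)^2 + (1.4)^2) = 5.5785
  seg2 = sqrt((3.7)^2 + (6.0)^2) = 7.0491
  seg3 = sqrt((-2.7)^2 + (-0.9)^2) = 2.846
Total = 15.4737


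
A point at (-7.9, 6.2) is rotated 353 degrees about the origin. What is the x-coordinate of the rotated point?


x' = x*cos(theta) - y*sin(theta)
cos(353 deg) = 0.9925, sin(353 deg) = -0.1219
x' = -7.9 * 0.9925 - 6.2 * -0.1219
= -7.8411 - -0.7556
= -7.0855


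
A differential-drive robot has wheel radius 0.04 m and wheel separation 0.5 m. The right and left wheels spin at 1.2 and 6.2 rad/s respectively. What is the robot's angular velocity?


vR = r*wR = 0.04*1.2 = 0.048 m/s
vL = r*wL = 0.04*6.2 = 0.248 m/s
v = (vR+vL)/2 = 0.148 m/s
omega = (vR-vL)/L = -0.4 rad/s
angular velocity = -0.4 rad/s


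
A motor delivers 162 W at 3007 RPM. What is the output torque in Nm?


omega = 3007 * 2*pi/60 = 314.8923 rad/s
tau = P / omega = 162 / 314.8923
= 0.5145 Nm


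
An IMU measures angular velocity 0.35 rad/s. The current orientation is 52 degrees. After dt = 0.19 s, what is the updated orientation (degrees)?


delta_theta = w * dt = 0.35 * 0.19 = 0.0665 rad
= 3.8102 deg
theta_new = 52 + 3.8102 = 55.8102 deg


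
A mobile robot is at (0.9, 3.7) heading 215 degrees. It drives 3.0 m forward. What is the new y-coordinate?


y_new = y0 + d*sin(theta)
= 3.7 + 3.0*sin(215)
= 3.7 + -1.7207
= 1.9793


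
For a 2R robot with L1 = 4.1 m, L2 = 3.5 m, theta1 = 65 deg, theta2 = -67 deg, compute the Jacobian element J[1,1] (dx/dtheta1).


J[1,1] = -L1*sin(t1) - L2*sin(t1+t2)
= -4.1*sin(65) - 3.5*sin(-2)
= -3.5937


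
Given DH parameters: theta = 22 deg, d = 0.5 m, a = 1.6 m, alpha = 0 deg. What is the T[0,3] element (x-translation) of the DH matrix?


T[0,3] = a * cos(theta)
= 1.6 * cos(22 deg)
= 1.6 * 0.9272
= 1.4835


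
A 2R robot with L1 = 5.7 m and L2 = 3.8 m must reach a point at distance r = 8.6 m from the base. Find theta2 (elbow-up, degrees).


cos(theta2) = (r^2 - L1^2 - L2^2) / (2*L1*L2)
cos(theta2) = (73.96 - 32.49 - 14.44) / 43.32
cos(theta2) = 0.623961
theta2 = 51.394 degrees


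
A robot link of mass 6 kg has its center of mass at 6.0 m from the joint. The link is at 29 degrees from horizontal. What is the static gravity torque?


tau = m*g*L*cos(angle)
= 6 * 9.81 * 6.0 * cos(29 deg)
= 6 * 9.81 * 6.0 * 0.8746
= 308.8807 Nm


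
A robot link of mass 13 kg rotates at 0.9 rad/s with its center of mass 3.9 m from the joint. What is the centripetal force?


F = m * omega^2 * r
= 13 * 0.9^2 * 3.9
= 13 * 0.81 * 3.9
= 41.067 N


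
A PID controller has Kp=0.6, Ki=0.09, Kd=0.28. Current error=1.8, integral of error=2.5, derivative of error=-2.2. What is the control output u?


u = Kp*e + Ki*int(e) + Kd*de/dt
= 0.6*1.8 + 0.09*2.5 + 0.28*(-2.2)
= 1.08 + 0.225 + -0.616
= 0.689


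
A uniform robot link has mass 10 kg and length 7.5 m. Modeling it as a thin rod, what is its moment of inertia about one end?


I = (1/3) * m * L^2
= (1/3) * 10 * 7.5^2
= 0.333333 * 10 * 56.25
= 187.5 kg*m^2


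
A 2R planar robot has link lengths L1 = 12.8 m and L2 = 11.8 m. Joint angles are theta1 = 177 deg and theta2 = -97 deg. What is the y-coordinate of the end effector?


Convert angles to radians: theta1 = 3.0892, theta2 = -1.693
y = L1*sin(theta1) + L2*sin(theta1+theta2)
y = 0.6699 + 11.6207
y = 12.2906


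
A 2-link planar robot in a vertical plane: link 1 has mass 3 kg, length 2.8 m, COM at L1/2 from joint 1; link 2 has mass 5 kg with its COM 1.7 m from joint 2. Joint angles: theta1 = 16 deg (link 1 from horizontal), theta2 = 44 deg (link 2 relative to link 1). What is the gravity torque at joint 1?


Horizontal distance from joint 1 to link-1 COM:
  x_c1 = (L1/2)*cos(t1) = 1.4 * 0.9613 = 1.3458 m
Horizontal distance from joint 1 to link-2 COM:
  x_c2 = L1*cos(t1) + Lc2*cos(t1+t2)
       = 2.8*0.9613 + 1.7*0.5 = 3.5415 m
tau1 = m1*g*x_c1 + m2*g*x_c2
     = 3*9.81*1.3458 + 5*9.81*3.5415
     = 39.6059 + 173.7122
     = 213.3181 Nm


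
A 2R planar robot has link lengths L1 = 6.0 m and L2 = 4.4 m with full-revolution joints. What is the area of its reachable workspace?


r_max = L1 + L2 = 10.4 m
r_min = |L1 - L2| = 1.6 m
Area = pi*(r_max^2 - r_min^2)
= pi*(108.16 - 2.56)
= pi * 105.6
= 331.7522 m^2


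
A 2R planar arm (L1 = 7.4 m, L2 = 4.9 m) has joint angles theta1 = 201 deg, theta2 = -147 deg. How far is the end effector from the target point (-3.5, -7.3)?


End effector via forward kinematics:
x = L1*cos(t1) + L2*cos(t1+t2) = -4.0283
y = L1*sin(t1) + L2*sin(t1+t2) = 1.3123
Distance to target:
d = sqrt((-3.5 - -4.0283)^2 + (-7.3 - 1.3123)^2)
= sqrt(0.2792 + 74.171)
= 8.6285 m


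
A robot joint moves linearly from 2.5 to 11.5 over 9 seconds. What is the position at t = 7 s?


s = t/T = 7/9 = 0.7778
p(t) = p0 + (pf-p0)*s
= 2.5 + (11.5 - 2.5) * 0.7778
= 9.5


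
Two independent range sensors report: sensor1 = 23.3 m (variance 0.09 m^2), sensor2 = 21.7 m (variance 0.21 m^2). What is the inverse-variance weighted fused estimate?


w1 = (1/var1) / (1/var1 + 1/var2)
   = 11.1111 / (11.1111 + 4.7619) = 0.7
w2 = 1 - w1 = 0.3
fused = w1*s1 + w2*s2 = 16.31 + 6.51
= 22.82 m


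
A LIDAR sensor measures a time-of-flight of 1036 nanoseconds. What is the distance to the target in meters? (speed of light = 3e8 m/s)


tof = 1036 ns = 1.036e-06 s
dist = c * tof / 2
= 3e8 * 1.036e-06 / 2
= 155.4 m


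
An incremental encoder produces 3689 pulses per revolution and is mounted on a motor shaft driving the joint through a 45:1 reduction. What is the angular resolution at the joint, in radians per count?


counts per rev = 3689
effective counts at joint = 3689 * 45 = 166005
resolution = 2*pi / 166005
= 3.7849e-05 rad/count


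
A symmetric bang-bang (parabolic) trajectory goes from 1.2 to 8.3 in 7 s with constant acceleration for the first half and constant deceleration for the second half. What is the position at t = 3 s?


Symmetric rest-to-rest: each phase covers (pf-p0)/2 in time T/2. 0.5*a*(T/2)^2 = (pf-p0)/2 => a = 4*(pf-p0)/T^2
a = 4*(8.3-1.2)/7^2 = 0.5796
t = 3 is in the acceleration phase (t <= T/2).
p = p0 + 0.5*a*t^2 = 1.2 + 0.5*0.5796*3^2
= 3.8082


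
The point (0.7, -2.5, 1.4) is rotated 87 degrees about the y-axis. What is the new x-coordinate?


Rotation about y-axis: x' = x*cos(theta) + z*sin(theta)
= 0.7 * 0.0523 + 1.4 * 0.9986
= 1.4347


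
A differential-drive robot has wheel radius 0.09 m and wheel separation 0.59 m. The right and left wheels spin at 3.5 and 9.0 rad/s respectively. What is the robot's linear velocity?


vR = r*wR = 0.09*3.5 = 0.315 m/s
vL = r*wL = 0.09*9.0 = 0.81 m/s
v = (vR+vL)/2 = 0.5625 m/s
omega = (vR-vL)/L = -0.839 rad/s
linear velocity = 0.5625 m/s


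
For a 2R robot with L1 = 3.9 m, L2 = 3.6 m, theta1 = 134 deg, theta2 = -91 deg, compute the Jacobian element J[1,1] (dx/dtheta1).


J[1,1] = -L1*sin(t1) - L2*sin(t1+t2)
= -3.9*sin(134) - 3.6*sin(43)
= -5.2606


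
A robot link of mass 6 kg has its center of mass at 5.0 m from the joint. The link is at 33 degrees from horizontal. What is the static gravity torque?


tau = m*g*L*cos(angle)
= 6 * 9.81 * 5.0 * cos(33 deg)
= 6 * 9.81 * 5.0 * 0.8387
= 246.8207 Nm


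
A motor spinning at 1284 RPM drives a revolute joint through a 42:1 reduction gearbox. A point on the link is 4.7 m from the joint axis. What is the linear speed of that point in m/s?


omega_motor = 1284 * 2*pi/60 = 134.4602 rad/s
omega_joint = omega_motor / 42 = 3.2014 rad/s
v = omega_joint * r = 3.2014 * 4.7
= 15.0467 m/s


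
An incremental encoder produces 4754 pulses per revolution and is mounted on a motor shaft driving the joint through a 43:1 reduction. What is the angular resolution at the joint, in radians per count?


counts per rev = 4754
effective counts at joint = 4754 * 43 = 204422
resolution = 2*pi / 204422
= 3.0736e-05 rad/count


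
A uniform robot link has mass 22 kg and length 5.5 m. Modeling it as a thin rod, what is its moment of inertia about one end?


I = (1/3) * m * L^2
= (1/3) * 22 * 5.5^2
= 0.333333 * 22 * 30.25
= 221.8333 kg*m^2


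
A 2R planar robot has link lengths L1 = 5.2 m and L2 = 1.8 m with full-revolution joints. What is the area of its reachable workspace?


r_max = L1 + L2 = 7.0 m
r_min = |L1 - L2| = 3.4 m
Area = pi*(r_max^2 - r_min^2)
= pi*(49.0 - 11.56)
= pi * 37.44
= 117.6212 m^2


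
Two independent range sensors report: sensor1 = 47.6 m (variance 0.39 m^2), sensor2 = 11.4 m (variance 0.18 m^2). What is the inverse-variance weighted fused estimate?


w1 = (1/var1) / (1/var1 + 1/var2)
   = 2.5641 / (2.5641 + 5.5556) = 0.3158
w2 = 1 - w1 = 0.6842
fused = w1*s1 + w2*s2 = 15.0316 + 7.8
= 22.8316 m


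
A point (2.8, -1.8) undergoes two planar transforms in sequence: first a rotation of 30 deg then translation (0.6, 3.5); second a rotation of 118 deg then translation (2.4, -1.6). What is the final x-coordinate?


After transform 1:
x1 = cos(30)*2.8 - sin(30)*-1.8 + 0.6 = 3.9249
y1 = sin(30)*2.8 + cos(30)*-1.8 + 3.5 = 3.3412
After transform 2:
x2 = cos(118)*3.9249 - sin(118)*3.3412 + 2.4
= -2.3927


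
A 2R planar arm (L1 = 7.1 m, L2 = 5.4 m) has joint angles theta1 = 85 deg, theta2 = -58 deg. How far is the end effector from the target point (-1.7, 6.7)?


End effector via forward kinematics:
x = L1*cos(t1) + L2*cos(t1+t2) = 5.4302
y = L1*sin(t1) + L2*sin(t1+t2) = 9.5245
Distance to target:
d = sqrt((-1.7 - 5.4302)^2 + (6.7 - 9.5245)^2)
= sqrt(50.8403 + 7.978)
= 7.6693 m


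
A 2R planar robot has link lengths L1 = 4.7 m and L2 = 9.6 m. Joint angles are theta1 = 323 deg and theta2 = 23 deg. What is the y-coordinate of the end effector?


Convert angles to radians: theta1 = 5.6374, theta2 = 0.4014
y = L1*sin(theta1) + L2*sin(theta1+theta2)
y = -2.8285 + -2.3225
y = -5.151


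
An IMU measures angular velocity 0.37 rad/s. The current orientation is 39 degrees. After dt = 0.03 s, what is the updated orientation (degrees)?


delta_theta = w * dt = 0.37 * 0.03 = 0.0111 rad
= 0.636 deg
theta_new = 39 + 0.636 = 39.636 deg


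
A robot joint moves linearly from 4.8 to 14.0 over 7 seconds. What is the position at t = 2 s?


s = t/T = 2/7 = 0.2857
p(t) = p0 + (pf-p0)*s
= 4.8 + (14.0 - 4.8) * 0.2857
= 7.4286


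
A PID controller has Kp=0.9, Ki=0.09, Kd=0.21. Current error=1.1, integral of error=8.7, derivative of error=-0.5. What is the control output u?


u = Kp*e + Ki*int(e) + Kd*de/dt
= 0.9*1.1 + 0.09*8.7 + 0.21*(-0.5)
= 0.99 + 0.783 + -0.105
= 1.668


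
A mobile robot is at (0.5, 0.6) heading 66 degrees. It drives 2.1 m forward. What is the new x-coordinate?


x_new = x0 + d*cos(theta)
= 0.5 + 2.1*cos(66)
= 0.5 + 0.8541
= 1.3541


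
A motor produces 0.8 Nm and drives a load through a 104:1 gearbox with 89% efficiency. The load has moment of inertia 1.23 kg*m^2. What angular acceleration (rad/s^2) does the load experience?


tau_out = tau_motor * N * eta
= 0.8 * 104 * 0.89 = 74.048 Nm
alpha = tau_out / I = 74.048 / 1.23
= 60.2016 rad/s^2


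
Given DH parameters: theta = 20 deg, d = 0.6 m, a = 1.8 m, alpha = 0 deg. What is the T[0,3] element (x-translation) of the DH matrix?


T[0,3] = a * cos(theta)
= 1.8 * cos(20 deg)
= 1.8 * 0.9397
= 1.6914


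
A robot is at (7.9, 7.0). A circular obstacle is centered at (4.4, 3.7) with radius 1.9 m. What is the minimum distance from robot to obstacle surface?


center_dist = sqrt((7.9-4.4)^2 + (7.0-3.7)^2)
= sqrt(12.25 + 10.89)
= 4.8104
min_dist = center_dist - radius = 4.8104 - 1.9 = 2.9104 m


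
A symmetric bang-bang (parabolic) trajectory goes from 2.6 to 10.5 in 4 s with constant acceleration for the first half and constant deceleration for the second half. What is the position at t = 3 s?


Symmetric rest-to-rest: each phase covers (pf-p0)/2 in time T/2. 0.5*a*(T/2)^2 = (pf-p0)/2 => a = 4*(pf-p0)/T^2
a = 4*(10.5-2.6)/4^2 = 1.975
t = 3 is in the deceleration phase (t > T/2).
p = pf - 0.5*a*(T-t)^2 = 10.5 - 0.5*1.975*1^2
= 9.5125


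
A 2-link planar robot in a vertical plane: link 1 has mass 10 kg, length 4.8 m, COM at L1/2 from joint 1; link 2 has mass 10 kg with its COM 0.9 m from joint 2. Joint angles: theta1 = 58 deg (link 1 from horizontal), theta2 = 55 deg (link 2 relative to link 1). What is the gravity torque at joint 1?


Horizontal distance from joint 1 to link-1 COM:
  x_c1 = (L1/2)*cos(t1) = 2.4 * 0.5299 = 1.2718 m
Horizontal distance from joint 1 to link-2 COM:
  x_c2 = L1*cos(t1) + Lc2*cos(t1+t2)
       = 4.8*0.5299 + 0.9*-0.3907 = 2.192 m
tau1 = m1*g*x_c1 + m2*g*x_c2
     = 10*9.81*1.2718 + 10*9.81*2.192
     = 124.7642 + 215.0307
     = 339.7949 Nm


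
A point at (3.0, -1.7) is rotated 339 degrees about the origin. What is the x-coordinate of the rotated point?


x' = x*cos(theta) - y*sin(theta)
cos(339 deg) = 0.9336, sin(339 deg) = -0.3584
x' = 3.0 * 0.9336 - -1.7 * -0.3584
= 2.8007 - 0.6092
= 2.1915


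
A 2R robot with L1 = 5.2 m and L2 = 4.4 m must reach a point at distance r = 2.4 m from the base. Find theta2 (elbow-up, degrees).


cos(theta2) = (r^2 - L1^2 - L2^2) / (2*L1*L2)
cos(theta2) = (5.76 - 27.04 - 19.36) / 45.76
cos(theta2) = -0.888112
theta2 = 152.6369 degrees


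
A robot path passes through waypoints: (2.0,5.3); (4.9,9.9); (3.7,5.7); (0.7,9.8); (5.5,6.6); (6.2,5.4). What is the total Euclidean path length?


Segment lengths:
  seg1 = sqrt((2.9)^2 + (4.6)^2) = 5.4378
  seg2 = sqrt((-1.2)^2 + (-4.2)^2) = 4.3681
  seg3 = sqrt((-3.0)^2 + (4.1)^2) = 5.0804
  seg4 = sqrt((4.8)^2 + (-3.2)^2) = 5.7689
  seg5 = sqrt((0.7)^2 + (-1.2)^2) = 1.3892
Total = 22.0444


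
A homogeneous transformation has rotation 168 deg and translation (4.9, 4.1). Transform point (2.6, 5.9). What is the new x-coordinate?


x' = cos(theta)*px - sin(theta)*py + tx
= -0.9781*2.6 - 0.2079*5.9 + 4.9
= 1.1301


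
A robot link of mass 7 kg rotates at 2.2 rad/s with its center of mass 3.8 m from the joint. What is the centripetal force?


F = m * omega^2 * r
= 7 * 2.2^2 * 3.8
= 7 * 4.84 * 3.8
= 128.744 N


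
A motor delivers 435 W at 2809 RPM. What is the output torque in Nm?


omega = 2809 * 2*pi/60 = 294.1578 rad/s
tau = P / omega = 435 / 294.1578
= 1.4788 Nm


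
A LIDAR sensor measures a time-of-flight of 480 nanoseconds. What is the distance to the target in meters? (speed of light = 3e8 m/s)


tof = 480 ns = 4.8e-07 s
dist = c * tof / 2
= 3e8 * 4.8e-07 / 2
= 72.0 m


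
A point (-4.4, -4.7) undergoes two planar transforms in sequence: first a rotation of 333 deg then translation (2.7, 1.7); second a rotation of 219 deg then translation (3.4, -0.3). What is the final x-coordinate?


After transform 1:
x1 = cos(333)*-4.4 - sin(333)*-4.7 + 2.7 = -3.3542
y1 = sin(333)*-4.4 + cos(333)*-4.7 + 1.7 = -0.4902
After transform 2:
x2 = cos(219)*-3.3542 - sin(219)*-0.4902 + 3.4
= 5.6982


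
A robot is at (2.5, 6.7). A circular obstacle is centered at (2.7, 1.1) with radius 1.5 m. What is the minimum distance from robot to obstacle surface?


center_dist = sqrt((2.5-2.7)^2 + (6.7-1.1)^2)
= sqrt(0.04 + 31.36)
= 5.6036
min_dist = center_dist - radius = 5.6036 - 1.5 = 4.1036 m


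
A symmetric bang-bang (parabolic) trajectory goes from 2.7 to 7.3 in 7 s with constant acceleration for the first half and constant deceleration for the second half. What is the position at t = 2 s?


Symmetric rest-to-rest: each phase covers (pf-p0)/2 in time T/2. 0.5*a*(T/2)^2 = (pf-p0)/2 => a = 4*(pf-p0)/T^2
a = 4*(7.3-2.7)/7^2 = 0.3755
t = 2 is in the acceleration phase (t <= T/2).
p = p0 + 0.5*a*t^2 = 2.7 + 0.5*0.3755*2^2
= 3.451


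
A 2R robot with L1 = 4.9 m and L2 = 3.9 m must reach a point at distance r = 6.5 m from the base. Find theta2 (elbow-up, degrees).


cos(theta2) = (r^2 - L1^2 - L2^2) / (2*L1*L2)
cos(theta2) = (42.25 - 24.01 - 15.21) / 38.22
cos(theta2) = 0.079278
theta2 = 85.4529 degrees


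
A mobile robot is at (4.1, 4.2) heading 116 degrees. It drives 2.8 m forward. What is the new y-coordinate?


y_new = y0 + d*sin(theta)
= 4.2 + 2.8*sin(116)
= 4.2 + 2.5166
= 6.7166


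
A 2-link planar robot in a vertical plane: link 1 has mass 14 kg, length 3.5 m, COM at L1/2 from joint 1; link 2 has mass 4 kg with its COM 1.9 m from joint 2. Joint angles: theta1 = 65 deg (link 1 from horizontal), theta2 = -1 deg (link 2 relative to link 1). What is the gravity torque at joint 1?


Horizontal distance from joint 1 to link-1 COM:
  x_c1 = (L1/2)*cos(t1) = 1.75 * 0.4226 = 0.7396 m
Horizontal distance from joint 1 to link-2 COM:
  x_c2 = L1*cos(t1) + Lc2*cos(t1+t2)
       = 3.5*0.4226 + 1.9*0.4384 = 2.3121 m
tau1 = m1*g*x_c1 + m2*g*x_c2
     = 14*9.81*0.7396 + 4*9.81*2.3121
     = 101.5742 + 90.7256
     = 192.2998 Nm


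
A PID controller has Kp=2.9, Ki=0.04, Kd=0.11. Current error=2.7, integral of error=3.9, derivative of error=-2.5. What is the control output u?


u = Kp*e + Ki*int(e) + Kd*de/dt
= 2.9*2.7 + 0.04*3.9 + 0.11*(-2.5)
= 7.83 + 0.156 + -0.275
= 7.711


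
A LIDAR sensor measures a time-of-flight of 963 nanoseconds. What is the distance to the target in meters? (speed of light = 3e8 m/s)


tof = 963 ns = 9.63e-07 s
dist = c * tof / 2
= 3e8 * 9.63e-07 / 2
= 144.45 m


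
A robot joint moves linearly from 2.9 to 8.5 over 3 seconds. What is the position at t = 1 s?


s = t/T = 1/3 = 0.3333
p(t) = p0 + (pf-p0)*s
= 2.9 + (8.5 - 2.9) * 0.3333
= 4.7667


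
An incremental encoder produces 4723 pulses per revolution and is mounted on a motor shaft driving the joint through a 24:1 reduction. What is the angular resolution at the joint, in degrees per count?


counts per rev = 4723
effective counts at joint = 4723 * 24 = 113352
resolution = 360 / 113352
= 0.0032 deg/count


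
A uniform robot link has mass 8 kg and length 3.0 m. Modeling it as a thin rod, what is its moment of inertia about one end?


I = (1/3) * m * L^2
= (1/3) * 8 * 3.0^2
= 0.333333 * 8 * 9.0
= 24.0 kg*m^2


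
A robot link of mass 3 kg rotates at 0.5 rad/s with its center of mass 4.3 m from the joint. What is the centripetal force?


F = m * omega^2 * r
= 3 * 0.5^2 * 4.3
= 3 * 0.25 * 4.3
= 3.225 N


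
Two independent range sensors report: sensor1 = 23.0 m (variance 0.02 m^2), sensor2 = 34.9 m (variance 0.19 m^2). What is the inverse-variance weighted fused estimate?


w1 = (1/var1) / (1/var1 + 1/var2)
   = 50.0 / (50.0 + 5.2632) = 0.9048
w2 = 1 - w1 = 0.0952
fused = w1*s1 + w2*s2 = 20.8095 + 3.3238
= 24.1333 m


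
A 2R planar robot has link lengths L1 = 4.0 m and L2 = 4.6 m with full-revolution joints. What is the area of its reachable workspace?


r_max = L1 + L2 = 8.6 m
r_min = |L1 - L2| = 0.6 m
Area = pi*(r_max^2 - r_min^2)
= pi*(73.96 - 0.36)
= pi * 73.6
= 231.2212 m^2


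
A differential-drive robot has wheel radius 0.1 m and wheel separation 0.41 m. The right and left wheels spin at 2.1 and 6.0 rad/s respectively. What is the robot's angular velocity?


vR = r*wR = 0.1*2.1 = 0.21 m/s
vL = r*wL = 0.1*6.0 = 0.6 m/s
v = (vR+vL)/2 = 0.405 m/s
omega = (vR-vL)/L = -0.9512 rad/s
angular velocity = -0.9512 rad/s


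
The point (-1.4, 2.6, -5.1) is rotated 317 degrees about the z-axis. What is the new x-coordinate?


Rotation about z-axis: x' = x*cos(theta) - y*sin(theta)
= -1.4 * 0.7314 - 2.6 * -0.682
= 0.7493


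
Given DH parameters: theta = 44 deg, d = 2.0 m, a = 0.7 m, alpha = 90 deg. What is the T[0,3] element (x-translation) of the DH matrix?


T[0,3] = a * cos(theta)
= 0.7 * cos(44 deg)
= 0.7 * 0.7193
= 0.5035


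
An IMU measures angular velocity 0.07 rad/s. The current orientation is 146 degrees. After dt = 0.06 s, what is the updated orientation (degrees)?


delta_theta = w * dt = 0.07 * 0.06 = 0.0042 rad
= 0.2406 deg
theta_new = 146 + 0.2406 = 146.2406 deg


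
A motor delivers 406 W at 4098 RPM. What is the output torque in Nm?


omega = 4098 * 2*pi/60 = 429.1416 rad/s
tau = P / omega = 406 / 429.1416
= 0.9461 Nm
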